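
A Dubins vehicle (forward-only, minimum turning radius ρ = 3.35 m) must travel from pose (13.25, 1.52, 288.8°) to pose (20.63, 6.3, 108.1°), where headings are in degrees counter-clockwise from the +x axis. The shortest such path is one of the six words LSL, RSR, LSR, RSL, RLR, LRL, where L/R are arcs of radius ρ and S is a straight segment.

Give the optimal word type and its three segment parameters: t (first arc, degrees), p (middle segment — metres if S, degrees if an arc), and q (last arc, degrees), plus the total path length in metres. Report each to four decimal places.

LSL: t = 140.1333°, p = 2.8501 m, q = 39.1667°, L = 13.3335 m

Let ψ = atan2(Δy, Δx) = atan2(4.78, 7.38) = 32.9310° be the start→goal bearing.
Normalize: d = |goal − start| / ρ = 8.792770/3.35 = 2.624707, α = (θ_start − ψ) mod 360° = 255.8690° = 4.465757 rad, β = (θ_goal − ψ) mod 360° = 75.1690° = 1.311947 rad.
Common terms: sin α = -0.969740, cos α = -0.244140, sin β = 0.966685, cos β = 0.255969, cos(α−β) = -0.999925, d² = 6.889089. Work in radians in the unit-radius frame; every candidate has L = ρ·(t + p + q).
LSL: p² = 2 + d² − 2cos(α−β) + 2d(sin α − sin β) = 0.723841; p = √p² = 0.850788; φ = atan2(cos β − cos α, d + sin α − sin β) = 0.628358 rad; t = (φ − α) mod 2π = 2.445787 rad, q = (β − φ) mod 2π = 0.683588 rad → L = 3.35·(2.445787 + 0.850788 + 0.683588) = 3.35·3.980164 = 13.333548 m
RSR: p² = 2 + d² − 2cos(α−β) + 2d(sin β − sin α) = 21.054039; p = √p² = 4.588468; φ = atan2(cos α − cos β, d − sin α + sin β) = -0.109209 rad; t = (α − φ) mod 2π = 4.574966 rad, q = (φ − β) mod 2π = 4.862029 rad → L = 3.35·(4.574966 + 4.588468 + 4.862029) = 3.35·14.025463 = 46.985302 m
LSR: p² = d² − 2 + 2cos(α−β) + 2d(sin α + sin β) = 2.873201; p = √p² = 1.695052; φ = atan2(−cos α − cos β, d + sin α + sin β) − atan2(−2, p) = 0.863228 rad; t = (φ − α) mod 2π = 2.680657 rad, q = (φ − β) mod 2π = 5.834467 rad → L = 3.35·(2.680657 + 1.695052 + 5.834467) = 3.35·10.210176 = 34.204088 m
RSL: p² = d² − 2 + 2cos(α−β) − 2d(sin α + sin β) = 2.905275; p = √p² = 1.704487; φ = atan2(cos α + cos β, d − sin α − sin β) − atan2(2, p) = -0.860500 rad; t = (α − φ) mod 2π = 5.326256 rad, q = (β − φ) mod 2π = 2.172446 rad → L = 3.35·(5.326256 + 1.704487 + 2.172446) = 3.35·9.203190 = 30.830686 m
RLR: c = (6 − d² + 2cos(α−β) + 2d(sin α − sin β))/8 = -1.631755, |c| > 1 → infeasible
LRL: c = (6 − d² + 2cos(α−β) − 2d(sin α − sin β))/8 = 0.909520; p = 2π − arccos c = 5.854517 rad; φ = atan2(cos β − cos α, d + sin α − sin β) = 0.628358 rad; t = (φ − α + p/2) mod 2π = 5.373045 rad, q = (β − α − t + p) mod 2π = 3.610847 rad → L = 3.35·(5.373045 + 5.854517 + 3.610847) = 3.35·14.838409 = 49.708669 m
Shortest: LSL with L = 13.333548 m ≈ 13.3335 m
Convert LSL to answer units (arcs ×180/π): t = 2.445787·180/π = 140.1333°, p = ρ·p = 3.35·0.850788 = 2.8501 m, q = 0.683588·180/π = 39.1667°, L = 13.3335 m.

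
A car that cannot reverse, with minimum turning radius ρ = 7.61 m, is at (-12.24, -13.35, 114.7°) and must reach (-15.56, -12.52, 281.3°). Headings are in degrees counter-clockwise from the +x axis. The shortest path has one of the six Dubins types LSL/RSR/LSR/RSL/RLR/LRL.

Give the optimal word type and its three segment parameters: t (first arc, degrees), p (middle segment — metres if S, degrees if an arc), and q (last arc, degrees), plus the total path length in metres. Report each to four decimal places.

RLR: t = 65.9490°, p = 286.9911°, q = 54.4421°, L = 54.1083 m

Let ψ = atan2(Δy, Δx) = atan2(0.83, -3.32) = 165.9638° be the start→goal bearing.
Normalize: d = |goal − start| / ρ = 3.422178/7.61 = 0.449695, α = (θ_start − ψ) mod 360° = 308.7362° = 5.388464 rad, β = (θ_goal − ψ) mod 360° = 115.3362° = 2.012997 rad.
Common terms: sin α = -0.780035, cos α = 0.625736, sin β = 0.903812, cos β = -0.427930, cos(α−β) = -0.972776, d² = 0.202225. Work in radians in the unit-radius frame; every candidate has L = ρ·(t + p + q).
LSL: p² = 2 + d² − 2cos(α−β) + 2d(sin α − sin β) = 2.633343; p = √p² = 1.622758; φ = atan2(cos β − cos α, d + sin α − sin β) = -2.434921 rad; t = (φ − α) mod 2π = 4.742985 rad, q = (β − φ) mod 2π = 4.447919 rad → L = 7.61·(4.742985 + 1.622758 + 4.447919) = 7.61·10.813662 = 82.291965 m
RSR: p² = 2 + d² − 2cos(α−β) + 2d(sin β − sin α) = 5.662212; p = √p² = 2.379540; φ = atan2(cos α − cos β, d − sin α + sin β) = 0.458722 rad; t = (α − φ) mod 2π = 4.929742 rad, q = (φ − β) mod 2π = 4.728910 rad → L = 7.61·(4.929742 + 2.379540 + 4.728910) = 7.61·12.038192 = 91.610643 m
LSR: p² = d² − 2 + 2cos(α−β) + 2d(sin α + sin β) = -3.632002 < 0 → infeasible
RSL: p² = d² − 2 + 2cos(α−β) − 2d(sin α + sin β) = -3.854650 < 0 → infeasible
RLR: c = (6 − d² + 2cos(α−β) + 2d(sin α − sin β))/8 = 0.292224; p = 2π − arccos c = 5.008940 rad; φ = atan2(cos α − cos β, d − sin α + sin β) = 0.458722 rad; t = (α − φ + p/2) mod 2π = 1.151027 rad, q = (α − β − t + p) mod 2π = 0.950194 rad → L = 7.61·(1.151027 + 5.008940 + 0.950194) = 7.61·7.110162 = 54.108329 m
LRL: c = (6 − d² + 2cos(α−β) − 2d(sin α − sin β))/8 = 0.670832; p = 2π − arccos c = 5.447719 rad; φ = atan2(cos β − cos α, d + sin α − sin β) = -2.434921 rad; t = (φ − α + p/2) mod 2π = 1.183659 rad, q = (β − α − t + p) mod 2π = 0.888593 rad → L = 7.61·(1.183659 + 5.447719 + 0.888593) = 7.61·7.519972 = 57.226985 m
Shortest: RLR with L = 54.108329 m ≈ 54.1083 m
Convert RLR to answer units (arcs ×180/π): t = 1.151027·180/π = 65.9490°, p = 5.008940·180/π = 286.9911°, q = 0.950194·180/π = 54.4421°, L = 54.1083 m.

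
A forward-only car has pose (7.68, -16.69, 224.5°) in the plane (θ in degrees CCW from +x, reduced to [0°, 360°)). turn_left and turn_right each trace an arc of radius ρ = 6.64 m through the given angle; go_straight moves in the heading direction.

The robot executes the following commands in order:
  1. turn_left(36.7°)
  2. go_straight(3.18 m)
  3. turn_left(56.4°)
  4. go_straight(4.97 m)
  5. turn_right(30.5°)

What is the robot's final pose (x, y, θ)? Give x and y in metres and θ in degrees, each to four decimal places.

(12.9094, -35.7741, 287.1000°)

set_pose: (x, y, θ) = (7.6800, -16.6900, 224.5000°), ρ = 6.64
turn_left(36.7°): centre at ρ to the left, rotate +36.7° → (5.7722, -20.4102, 261.2000°)
go_straight(3.18): x += 3.18·cos θ, y += 3.18·sin θ → (5.2857, -23.5527, 261.2000°)
turn_left(56.4°): centre at ρ to the left, rotate +56.4° → (7.3702, -29.4719, 317.6000°)
go_straight(4.97): x += 4.97·cos θ, y += 4.97·sin θ → (11.0403, -32.8232, 317.6000°)
turn_right(30.5°): centre at ρ to the right, rotate −30.5° → (12.9094, -35.7741, 287.1000°)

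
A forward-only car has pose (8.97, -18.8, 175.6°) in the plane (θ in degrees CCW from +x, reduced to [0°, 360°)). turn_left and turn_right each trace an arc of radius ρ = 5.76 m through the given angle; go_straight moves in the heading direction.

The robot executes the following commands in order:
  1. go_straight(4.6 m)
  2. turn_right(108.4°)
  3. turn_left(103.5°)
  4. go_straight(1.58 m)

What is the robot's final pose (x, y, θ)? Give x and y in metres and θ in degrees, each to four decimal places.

set_pose: (x, y, θ) = (8.9700, -18.8000, 175.6000°), ρ = 5.76
go_straight(4.6): x += 4.6·cos θ, y += 4.6·sin θ → (4.3836, -18.4471, 175.6000°)
turn_right(108.4°): centre at ρ to the right, rotate −108.4° → (-0.4845, -10.4720, 67.2000°)
turn_left(103.5°): centre at ρ to the left, rotate +103.5° → (-4.8636, -2.5556, 170.7000°)
go_straight(1.58): x += 1.58·cos θ, y += 1.58·sin θ → (-6.4228, -2.3003, 170.7000°)

(-6.4228, -2.3003, 170.7000°)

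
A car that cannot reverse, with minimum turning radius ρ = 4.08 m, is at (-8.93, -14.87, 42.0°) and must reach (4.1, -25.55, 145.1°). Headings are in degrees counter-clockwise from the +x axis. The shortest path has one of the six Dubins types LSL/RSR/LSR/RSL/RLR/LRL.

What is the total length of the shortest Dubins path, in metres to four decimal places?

31.6403 m

Let ψ = atan2(Δy, Δx) = atan2(-10.68, 13.03) = -39.3397° be the start→goal bearing.
Normalize: d = |goal − start| / ρ = 16.847650/4.08 = 4.129326, α = (θ_start − ψ) mod 360° = 81.3397° = 1.419645 rad, β = (θ_goal − ψ) mod 360° = 184.4397° = 3.219079 rad.
Common terms: sin α = 0.988598, cos α = 0.150577, sin β = -0.077409, cos β = -0.996999, cos(α−β) = -0.226651, d² = 17.051332. Work in radians in the unit-radius frame; every candidate has L = ρ·(t + p + q).
LSL: p² = 2 + d² − 2cos(α−β) + 2d(sin α − sin β) = 28.308419; p = √p² = 5.320566; φ = atan2(cos β − cos α, d + sin α − sin β) = -0.217395 rad; t = (φ − α) mod 2π = 4.646145 rad, q = (β − φ) mod 2π = 3.436474 rad → L = 4.08·(4.646145 + 5.320566 + 3.436474) = 4.08·13.403185 = 54.684997 m
RSR: p² = 2 + d² − 2cos(α−β) + 2d(sin β − sin α) = 10.700851; p = √p² = 3.271215; φ = atan2(cos α − cos β, d − sin α + sin β) = 0.358436 rad; t = (α − φ) mod 2π = 1.061209 rad, q = (φ − β) mod 2π = 3.422542 rad → L = 4.08·(1.061209 + 3.271215 + 3.422542) = 4.08·7.754966 = 31.640263 m
LSR: p² = d² − 2 + 2cos(α−β) + 2d(sin α + sin β) = 22.123225; p = √p² = 4.703533; φ = atan2(−cos α − cos β, d + sin α + sin β) − atan2(−2, p) = 0.568422 rad; t = (φ − α) mod 2π = 5.431963 rad, q = (φ − β) mod 2π = 3.632528 rad → L = 4.08·(5.431963 + 4.703533 + 3.632528) = 4.08·13.768024 = 56.173537 m
RSL: p² = d² − 2 + 2cos(α−β) − 2d(sin α + sin β) = 7.072835; p = √p² = 2.659480; φ = atan2(cos α + cos β, d − sin α − sin β) − atan2(2, p) = -0.901988 rad; t = (α − φ) mod 2π = 2.321633 rad, q = (β − φ) mod 2π = 4.121068 rad → L = 4.08·(2.321633 + 2.659480 + 4.121068) = 4.08·9.102181 = 37.136898 m
RLR: c = (6 − d² + 2cos(α−β) + 2d(sin α − sin β))/8 = -0.337606; p = 2π − arccos c = 4.368016 rad; φ = atan2(cos α − cos β, d − sin α + sin β) = 0.358436 rad; t = (α − φ + p/2) mod 2π = 3.245217 rad, q = (α − β − t + p) mod 2π = 5.606550 rad → L = 4.08·(3.245217 + 4.368016 + 5.606550) = 4.08·13.219783 = 53.936716 m
LRL: c = (6 − d² + 2cos(α−β) − 2d(sin α − sin β))/8 = -2.538552, |c| > 1 → infeasible
Shortest: RSR with L = 31.640263 m ≈ 31.6403 m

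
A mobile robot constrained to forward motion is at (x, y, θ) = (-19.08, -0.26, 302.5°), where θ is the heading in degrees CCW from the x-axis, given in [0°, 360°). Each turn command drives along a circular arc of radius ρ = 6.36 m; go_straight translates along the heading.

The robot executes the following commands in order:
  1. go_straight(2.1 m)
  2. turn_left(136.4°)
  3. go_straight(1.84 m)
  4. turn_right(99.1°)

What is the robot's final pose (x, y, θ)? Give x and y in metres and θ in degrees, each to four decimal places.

set_pose: (x, y, θ) = (-19.0800, -0.2600, 302.5000°), ρ = 6.36
go_straight(2.1): x += 2.1·cos θ, y += 2.1·sin θ → (-17.9517, -2.0311, 302.5000°)
turn_left(136.4°): centre at ρ to the left, rotate +136.4° → (-6.3467, 0.1617, 438.9000° ≡ 78.9000°)
go_straight(1.84): x += 1.84·cos θ, y += 1.84·sin θ → (-5.9924, 1.9672, 78.9000°)
turn_right(99.1°): centre at ρ to the right, rotate −99.1° → (2.4447, 6.7116, -20.2000° ≡ 339.8000°)

(2.4447, 6.7116, 339.8000°)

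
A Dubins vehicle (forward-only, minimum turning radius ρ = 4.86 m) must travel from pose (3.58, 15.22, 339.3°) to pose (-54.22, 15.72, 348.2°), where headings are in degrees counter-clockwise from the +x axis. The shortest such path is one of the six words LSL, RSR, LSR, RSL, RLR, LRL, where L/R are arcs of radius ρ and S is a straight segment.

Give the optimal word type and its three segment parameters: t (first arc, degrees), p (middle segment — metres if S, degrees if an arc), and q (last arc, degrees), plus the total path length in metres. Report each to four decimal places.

Let ψ = atan2(Δy, Δx) = atan2(0.50, -57.80) = 179.5044° be the start→goal bearing.
Normalize: d = |goal − start| / ρ = 57.802163/4.86 = 11.893449, α = (θ_start − ψ) mod 360° = 159.7956° = 2.788960 rad, β = (θ_goal − ψ) mod 360° = 168.6956° = 2.944294 rad.
Common terms: sin α = 0.345370, cos α = -0.938467, sin β = 0.196021, cos β = -0.980600, cos(α−β) = 0.987960, d² = 141.454131. Work in radians in the unit-radius frame; every candidate has L = ρ·(t + p + q).
LSL: p² = 2 + d² − 2cos(α−β) + 2d(sin α − sin β) = 145.030757; p = √p² = 12.042872; φ = atan2(cos β − cos α, d + sin α − sin β) = -0.003499 rad; t = (φ − α) mod 2π = 3.490727 rad, q = (β − φ) mod 2π = 2.947793 rad → L = 4.86·(3.490727 + 12.042872 + 2.947793) = 4.86·18.481391 = 89.819561 m
RSR: p² = 2 + d² − 2cos(α−β) + 2d(sin β − sin α) = 137.925666; p = √p² = 11.744176; φ = atan2(cos α − cos β, d − sin α + sin β) = 0.003588 rad; t = (α − φ) mod 2π = 2.785372 rad, q = (φ − β) mod 2π = 3.342479 rad → L = 4.86·(2.785372 + 11.744176 + 3.342479) = 4.86·17.872027 = 86.858050 m
LSR: p² = d² − 2 + 2cos(α−β) + 2d(sin α + sin β) = 154.308060; p = √p² = 12.422080; φ = atan2(−cos α − cos β, d + sin α + sin β) − atan2(−2, p) = 0.312755 rad; t = (φ − α) mod 2π = 3.806981 rad, q = (φ − β) mod 2π = 3.651647 rad → L = 4.86·(3.806981 + 12.422080 + 3.651647) = 4.86·19.880707 = 96.620237 m
RSL: p² = d² − 2 + 2cos(α−β) − 2d(sin α + sin β) = 128.552042; p = √p² = 11.338079; φ = atan2(cos α + cos β, d − sin α − sin β) − atan2(2, p) = -0.342067 rad; t = (α − φ) mod 2π = 3.131027 rad, q = (β − φ) mod 2π = 3.286361 rad → L = 4.86·(3.131027 + 11.338079 + 3.286361) = 4.86·17.755468 = 86.291574 m
RLR: c = (6 − d² + 2cos(α−β) + 2d(sin α − sin β))/8 = -16.240708, |c| > 1 → infeasible
LRL: c = (6 − d² + 2cos(α−β) − 2d(sin α − sin β))/8 = -17.128845, |c| > 1 → infeasible
Shortest: RSL with L = 86.291574 m ≈ 86.2916 m
Convert RSL to answer units (arcs ×180/π): t = 3.131027·180/π = 179.3946°, p = ρ·p = 4.86·11.338079 = 55.1031 m, q = 3.286361·180/π = 188.2946°, L = 86.2916 m.

RSL: t = 179.3946°, p = 55.1031 m, q = 188.2946°, L = 86.2916 m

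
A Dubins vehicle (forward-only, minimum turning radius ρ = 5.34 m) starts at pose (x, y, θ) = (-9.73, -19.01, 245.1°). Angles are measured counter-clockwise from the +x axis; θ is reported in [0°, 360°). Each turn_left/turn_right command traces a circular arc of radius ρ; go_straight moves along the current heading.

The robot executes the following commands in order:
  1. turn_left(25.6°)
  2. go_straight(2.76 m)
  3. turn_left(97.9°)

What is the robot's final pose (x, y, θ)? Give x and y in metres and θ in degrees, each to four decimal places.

set_pose: (x, y, θ) = (-9.7300, -19.0100, 245.1000°), ρ = 5.34
turn_left(25.6°): centre at ρ to the left, rotate +25.6° → (-10.2260, -21.3236, 270.7000°)
go_straight(2.76): x += 2.76·cos θ, y += 2.76·sin θ → (-10.1923, -24.0834, 270.7000°)
turn_left(97.9°): centre at ρ to the left, rotate +97.9° → (-4.0541, -29.2981, 368.6000° ≡ 8.6000°)

(-4.0541, -29.2981, 8.6000°)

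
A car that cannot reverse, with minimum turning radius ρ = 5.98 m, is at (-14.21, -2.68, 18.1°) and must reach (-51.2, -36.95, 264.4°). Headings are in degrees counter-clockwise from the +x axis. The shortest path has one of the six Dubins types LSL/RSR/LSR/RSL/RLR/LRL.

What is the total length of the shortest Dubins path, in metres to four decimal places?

Let ψ = atan2(Δy, Δx) = atan2(-34.27, -36.99) = -137.1859° be the start→goal bearing.
Normalize: d = |goal − start| / ρ = 50.425123/5.98 = 8.432295, α = (θ_start − ψ) mod 360° = 155.2859° = 2.710251 rad, β = (θ_goal − ψ) mod 360° = 41.5859° = 0.725811 rad.
Common terms: sin α = 0.418090, cos α = -0.908405, sin β = 0.663742, cos β = 0.747961, cos(α−β) = -0.401948, d² = 71.103595. Work in radians in the unit-radius frame; every candidate has L = ρ·(t + p + q).
LSL: p² = 2 + d² − 2cos(α−β) + 2d(sin α − sin β) = 69.764667; p = √p² = 8.352525; φ = atan2(cos β − cos α, d + sin α − sin β) = 0.199631 rad; t = (φ − α) mod 2π = 3.772565 rad, q = (β − φ) mod 2π = 0.526181 rad → L = 5.98·(3.772565 + 8.352525 + 0.526181) = 5.98·12.651271 = 75.654598 m
RSR: p² = 2 + d² − 2cos(α−β) + 2d(sin β − sin α) = 78.050314; p = √p² = 8.834609; φ = atan2(cos α − cos β, d − sin α + sin β) = -0.188602 rad; t = (α − φ) mod 2π = 2.898853 rad, q = (φ − β) mod 2π = 5.368772 rad → L = 5.98·(2.898853 + 8.834609 + 5.368772) = 5.98·17.102234 = 102.271357 m
LSR: p² = d² − 2 + 2cos(α−β) + 2d(sin α + sin β) = 86.544365; p = √p² = 9.302922; φ = atan2(−cos α − cos β, d + sin α + sin β) − atan2(−2, p) = 0.228625 rad; t = (φ − α) mod 2π = 3.801560 rad, q = (φ − β) mod 2π = 5.785999 rad → L = 5.98·(3.801560 + 9.302922 + 5.785999) = 5.98·18.890481 = 112.965079 m
RSL: p² = d² − 2 + 2cos(α−β) − 2d(sin α + sin β) = 50.055034; p = √p² = 7.074958; φ = atan2(cos α + cos β, d − sin α − sin β) − atan2(2, p) = -0.297323 rad; t = (α − φ) mod 2π = 3.007574 rad, q = (β − φ) mod 2π = 1.023134 rad → L = 5.98·(3.007574 + 7.074958 + 1.023134) = 5.98·11.105666 = 66.411885 m
RLR: c = (6 − d² + 2cos(α−β) + 2d(sin α − sin β))/8 = -8.756289, |c| > 1 → infeasible
LRL: c = (6 − d² + 2cos(α−β) − 2d(sin α − sin β))/8 = -7.720583, |c| > 1 → infeasible
Shortest: RSL with L = 66.411885 m ≈ 66.4119 m

66.4119 m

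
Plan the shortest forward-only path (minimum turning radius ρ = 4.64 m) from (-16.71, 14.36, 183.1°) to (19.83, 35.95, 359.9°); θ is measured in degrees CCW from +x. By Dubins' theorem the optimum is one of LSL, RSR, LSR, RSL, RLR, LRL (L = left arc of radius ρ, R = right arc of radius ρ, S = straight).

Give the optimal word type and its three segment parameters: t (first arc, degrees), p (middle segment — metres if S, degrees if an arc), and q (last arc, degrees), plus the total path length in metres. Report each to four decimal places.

RSR: t = 164.5868°, p = 38.7902 m, q = 18.6132°, L = 53.6263 m

Let ψ = atan2(Δy, Δx) = atan2(21.59, 36.54) = 30.5771° be the start→goal bearing.
Normalize: d = |goal − start| / ρ = 42.441721/4.64 = 9.146923, α = (θ_start − ψ) mod 360° = 152.5229° = 2.662027 rad, β = (θ_goal − ψ) mod 360° = 329.3229° = 5.747769 rad.
Common terms: sin α = 0.461394, cos α = -0.887195, sin β = -0.510199, cos β = 0.860056, cos(α−β) = -0.998441, d² = 83.666194. Work in radians in the unit-radius frame; every candidate has L = ρ·(t + p + q).
LSL: p² = 2 + d² − 2cos(α−β) + 2d(sin α − sin β) = 105.437261; p = √p² = 10.268265; φ = atan2(cos β − cos α, d + sin α − sin β) = 0.170992 rad; t = (φ − α) mod 2π = 3.792151 rad, q = (β − φ) mod 2π = 5.576776 rad → L = 4.64·(3.792151 + 10.268265 + 5.576776) = 4.64·19.637192 = 91.116572 m
RSR: p² = 2 + d² − 2cos(α−β) + 2d(sin β − sin α) = 69.888891; p = √p² = 8.359958; φ = atan2(cos α − cos β, d − sin α + sin β) = -0.210555 rad; t = (α − φ) mod 2π = 2.872581 rad, q = (φ − β) mod 2π = 0.324862 rad → L = 4.64·(2.872581 + 8.359958 + 0.324862) = 4.64·11.557401 = 53.626340 m
LSR: p² = d² − 2 + 2cos(α−β) + 2d(sin α + sin β) = 78.776479; p = √p² = 8.875611; φ = atan2(−cos α − cos β, d + sin α + sin β) − atan2(−2, p) = 0.224618 rad; t = (φ − α) mod 2π = 3.845776 rad, q = (φ − β) mod 2π = 0.760034 rad → L = 4.64·(3.845776 + 8.875611 + 0.760034) = 4.64·13.481422 = 62.553799 m
RSL: p² = d² − 2 + 2cos(α−β) − 2d(sin α + sin β) = 80.562147; p = √p² = 8.975642; φ = atan2(cos α + cos β, d − sin α − sin β) − atan2(2, p) = -0.222195 rad; t = (α − φ) mod 2π = 2.884221 rad, q = (β − φ) mod 2π = 5.969963 rad → L = 4.64·(2.884221 + 8.975642 + 5.969963) = 4.64·17.829827 = 82.730396 m
RLR: c = (6 − d² + 2cos(α−β) + 2d(sin α − sin β))/8 = -7.736111, |c| > 1 → infeasible
LRL: c = (6 − d² + 2cos(α−β) − 2d(sin α − sin β))/8 = -12.179658, |c| > 1 → infeasible
Shortest: RSR with L = 53.626340 m ≈ 53.6263 m
Convert RSR to answer units (arcs ×180/π): t = 2.872581·180/π = 164.5868°, p = ρ·p = 4.64·8.359958 = 38.7902 m, q = 0.324862·180/π = 18.6132°, L = 53.6263 m.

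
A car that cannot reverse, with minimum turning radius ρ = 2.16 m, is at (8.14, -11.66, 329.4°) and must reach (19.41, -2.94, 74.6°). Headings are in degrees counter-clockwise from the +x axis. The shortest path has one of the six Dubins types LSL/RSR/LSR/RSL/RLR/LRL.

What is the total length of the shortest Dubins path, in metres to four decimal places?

Let ψ = atan2(Δy, Δx) = atan2(8.72, 11.27) = 37.7304° be the start→goal bearing.
Normalize: d = |goal − start| / ρ = 14.249607/2.16 = 6.597040, α = (θ_start − ψ) mod 360° = 291.6696° = 5.090595 rad, β = (θ_goal − ψ) mod 360° = 36.8696° = 0.643496 rad.
Common terms: sin α = -0.929329, cos α = 0.369254, sin β = 0.599996, cos β = 0.800003, cos(α−β) = -0.262189, d² = 43.520941. Work in radians in the unit-radius frame; every candidate has L = ρ·(t + p + q).
LSL: p² = 2 + d² − 2cos(α−β) + 2d(sin α − sin β) = 25.867288; p = √p² = 5.085989; φ = atan2(cos β − cos α, d + sin α − sin β) = 0.084795 rad; t = (φ − α) mod 2π = 1.277385 rad, q = (β − φ) mod 2π = 0.558701 rad → L = 2.16·(1.277385 + 5.085989 + 0.558701) = 2.16·6.922076 = 14.951684 m
RSR: p² = 2 + d² − 2cos(α−β) + 2d(sin β − sin α) = 66.223349; p = √p² = 8.137773; φ = atan2(cos α − cos β, d − sin α + sin β) = -0.052957 rad; t = (α − φ) mod 2π = 5.143552 rad, q = (φ − β) mod 2π = 5.586732 rad → L = 2.16·(5.143552 + 8.137773 + 5.586732) = 2.16·18.868057 = 40.755004 m
LSR: p² = d² − 2 + 2cos(α−β) + 2d(sin α + sin β) = 36.651320; p = √p² = 6.054033; φ = atan2(−cos α − cos β, d + sin α + sin β) − atan2(−2, p) = 0.134638 rad; t = (φ − α) mod 2π = 1.327228 rad, q = (φ − β) mod 2π = 5.774327 rad → L = 2.16·(1.327228 + 6.054033 + 5.774327) = 2.16·13.155589 = 28.416073 m
RSL: p² = d² − 2 + 2cos(α−β) − 2d(sin α + sin β) = 45.341804; p = √p² = 6.733632; φ = atan2(cos α + cos β, d − sin α − sin β) − atan2(2, p) = -0.121482 rad; t = (α − φ) mod 2π = 5.212077 rad, q = (β − φ) mod 2π = 0.764978 rad → L = 2.16·(5.212077 + 6.733632 + 0.764978) = 2.16·12.710687 = 27.455084 m
RLR: c = (6 − d² + 2cos(α−β) + 2d(sin α − sin β))/8 = -7.277919, |c| > 1 → infeasible
LRL: c = (6 − d² + 2cos(α−β) − 2d(sin α − sin β))/8 = -2.233411, |c| > 1 → infeasible
Shortest: LSL with L = 14.951684 m ≈ 14.9517 m

14.9517 m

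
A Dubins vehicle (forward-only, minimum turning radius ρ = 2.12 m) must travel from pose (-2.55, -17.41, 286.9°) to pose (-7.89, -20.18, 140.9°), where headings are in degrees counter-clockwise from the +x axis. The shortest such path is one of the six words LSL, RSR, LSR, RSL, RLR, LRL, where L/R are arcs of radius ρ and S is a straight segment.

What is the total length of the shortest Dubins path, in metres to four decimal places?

7.4411 m

Let ψ = atan2(Δy, Δx) = atan2(-2.77, -5.34) = -152.5830° be the start→goal bearing.
Normalize: d = |goal − start| / ρ = 6.015688/2.12 = 2.837589, α = (θ_start − ψ) mod 360° = 79.4830° = 1.387241 rad, β = (θ_goal − ψ) mod 360° = 293.4830° = 5.122245 rad.
Common terms: sin α = 0.983201, cos α = 0.182527, sin β = -0.917178, cos β = 0.398477, cos(α−β) = -0.829038, d² = 8.051909. Work in radians in the unit-radius frame; every candidate has L = ρ·(t + p + q).
LSL: p² = 2 + d² − 2cos(α−β) + 2d(sin α − sin β) = 22.494972; p = √p² = 4.742886; φ = atan2(cos β − cos α, d + sin α − sin β) = 0.045547 rad; t = (φ − α) mod 2π = 4.941492 rad, q = (β − φ) mod 2π = 5.076698 rad → L = 2.12·(4.941492 + 4.742886 + 5.076698) = 2.12·14.761076 = 31.293482 m
RSR: p² = 2 + d² − 2cos(α−β) + 2d(sin β − sin α) = 0.924996; p = √p² = 0.961767; φ = atan2(cos α − cos β, d − sin α + sin β) = -0.226466 rad; t = (α − φ) mod 2π = 1.613707 rad, q = (φ − β) mod 2π = 0.934474 rad → L = 2.12·(1.613707 + 0.961767 + 0.934474) = 2.12·3.509948 = 7.441090 m
LSR: p² = d² − 2 + 2cos(α−β) + 2d(sin α + sin β) = 4.768525; p = √p² = 2.183695; φ = atan2(−cos α − cos β, d + sin α + sin β) − atan2(−2, p) = 0.544030 rad; t = (φ − α) mod 2π = 5.439975 rad, q = (φ − β) mod 2π = 1.704970 rad → L = 2.12·(5.439975 + 2.183695 + 1.704970) = 2.12·9.328640 = 19.776717 m
RSL: p² = d² − 2 + 2cos(α−β) − 2d(sin α + sin β) = 4.019143; p = √p² = 2.004780; φ = atan2(cos α + cos β, d − sin α − sin β) − atan2(2, p) = -0.577566 rad; t = (α − φ) mod 2π = 1.964807 rad, q = (β − φ) mod 2π = 5.699812 rad → L = 2.12·(1.964807 + 2.004780 + 5.699812) = 2.12·9.669399 = 20.499125 m
RLR: c = (6 − d² + 2cos(α−β) + 2d(sin α − sin β))/8 = 0.884375; p = 2π − arccos c = 5.797543 rad; φ = atan2(cos α − cos β, d − sin α + sin β) = -0.226466 rad; t = (α − φ + p/2) mod 2π = 4.512478 rad, q = (α − β − t + p) mod 2π = 3.833246 rad → L = 2.12·(4.512478 + 5.797543 + 3.833246) = 2.12·14.143267 = 29.983727 m
LRL: c = (6 − d² + 2cos(α−β) − 2d(sin α − sin β))/8 = -1.811871, |c| > 1 → infeasible
Shortest: RSR with L = 7.441090 m ≈ 7.4411 m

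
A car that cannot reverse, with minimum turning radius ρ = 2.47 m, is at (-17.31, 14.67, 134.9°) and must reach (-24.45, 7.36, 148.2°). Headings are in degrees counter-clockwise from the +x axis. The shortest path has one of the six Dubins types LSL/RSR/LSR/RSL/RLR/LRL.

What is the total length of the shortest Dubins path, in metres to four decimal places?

Let ψ = atan2(Δy, Δx) = atan2(-7.31, -7.14) = -134.3260° be the start→goal bearing.
Normalize: d = |goal − start| / ρ = 10.218400/2.47 = 4.137004, α = (θ_start − ψ) mod 360° = 269.2260° = 4.698879 rad, β = (θ_goal − ψ) mod 360° = 282.5260° = 4.931008 rad.
Common terms: sin α = -0.999909, cos α = -0.013509, sin β = -0.976198, cos β = 0.216882, cos(α−β) = 0.973179, d² = 17.114803. Work in radians in the unit-radius frame; every candidate has L = ρ·(t + p + q).
LSL: p² = 2 + d² − 2cos(α−β) + 2d(sin α − sin β) = 16.972261; p = √p² = 4.119740; φ = atan2(cos β − cos α, d + sin α − sin β) = 0.055953 rad; t = (φ − α) mod 2π = 1.640259 rad, q = (β − φ) mod 2π = 4.875055 rad → L = 2.47·(1.640259 + 4.119740 + 4.875055) = 2.47·10.635054 = 26.268585 m
RSR: p² = 2 + d² − 2cos(α−β) + 2d(sin β − sin α) = 17.364629; p = √p² = 4.167089; φ = atan2(cos α − cos β, d − sin α + sin β) = -0.055316 rad; t = (α − φ) mod 2π = 4.754196 rad, q = (φ − β) mod 2π = 1.296861 rad → L = 2.47·(4.754196 + 4.167089 + 1.296861) = 2.47·10.218145 = 25.238819 m
LSR: p² = d² − 2 + 2cos(α−β) + 2d(sin α + sin β) = 0.710839; p = √p² = 0.843112; φ = atan2(−cos α − cos β, d + sin α + sin β) − atan2(−2, p) = 1.078008 rad; t = (φ − α) mod 2π = 2.662313 rad, q = (φ − β) mod 2π = 2.430185 rad → L = 2.47·(2.662313 + 0.843112 + 2.430185) = 2.47·5.935610 = 14.660958 m
RSL: p² = d² − 2 + 2cos(α−β) − 2d(sin α + sin β) = 33.411482; p = √p² = 5.780267; φ = atan2(cos α + cos β, d − sin α − sin β) − atan2(2, p) = -0.299855 rad; t = (α − φ) mod 2π = 4.998735 rad, q = (β − φ) mod 2π = 5.230863 rad → L = 2.47·(4.998735 + 5.780267 + 5.230863) = 2.47·16.009865 = 39.544366 m
RLR: c = (6 − d² + 2cos(α−β) + 2d(sin α − sin β))/8 = -1.170579, |c| > 1 → infeasible
LRL: c = (6 − d² + 2cos(α−β) − 2d(sin α − sin β))/8 = -1.121533, |c| > 1 → infeasible
Shortest: LSR with L = 14.660958 m ≈ 14.6610 m

14.6610 m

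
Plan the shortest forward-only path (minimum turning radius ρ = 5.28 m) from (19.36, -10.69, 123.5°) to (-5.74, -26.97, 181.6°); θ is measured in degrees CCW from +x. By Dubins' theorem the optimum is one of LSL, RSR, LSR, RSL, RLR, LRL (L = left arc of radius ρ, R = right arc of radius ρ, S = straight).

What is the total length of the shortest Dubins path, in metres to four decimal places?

Let ψ = atan2(Δy, Δx) = atan2(-16.28, -25.10) = -147.0323° be the start→goal bearing.
Normalize: d = |goal − start| / ρ = 29.917360/5.28 = 5.666167, α = (θ_start − ψ) mod 360° = 270.5323° = 4.721680 rad, β = (θ_goal − ψ) mod 360° = 328.6323° = 5.735716 rad.
Common terms: sin α = -0.999957, cos α = 0.009291, sin β = -0.520528, cos β = 0.853845, cos(α−β) = 0.528438, d² = 32.105444. Work in radians in the unit-radius frame; every candidate has L = ρ·(t + p + q).
LSL: p² = 2 + d² − 2cos(α−β) + 2d(sin α − sin β) = 27.615518; p = √p² = 5.255047; φ = atan2(cos β − cos α, d + sin α − sin β) = 0.161413 rad; t = (φ − α) mod 2π = 1.722918 rad, q = (β − φ) mod 2π = 5.574303 rad → L = 5.28·(1.722918 + 5.255047 + 5.574303) = 5.28·12.552269 = 66.275978 m
RSR: p² = 2 + d² − 2cos(α−β) + 2d(sin β − sin α) = 38.481616; p = √p² = 6.203355; φ = atan2(cos α − cos β, d − sin α + sin β) = -0.136569 rad; t = (α − φ) mod 2π = 4.858249 rad, q = (φ − β) mod 2π = 0.410900 rad → L = 5.28·(4.858249 + 6.203355 + 0.410900) = 5.28·11.472504 = 60.574822 m
LSR: p² = d² − 2 + 2cos(α−β) + 2d(sin α + sin β) = 13.931681; p = √p² = 3.732517; φ = atan2(−cos α − cos β, d + sin α + sin β) − atan2(−2, p) = 0.286632 rad; t = (φ − α) mod 2π = 1.848137 rad, q = (φ − β) mod 2π = 0.834101 rad → L = 5.28·(1.848137 + 3.732517 + 0.834101) = 5.28·6.414754 = 33.869903 m
RSL: p² = d² − 2 + 2cos(α−β) − 2d(sin α + sin β) = 48.392960; p = √p² = 6.956505; φ = atan2(cos α + cos β, d − sin α − sin β) − atan2(2, p) = -0.160420 rad; t = (α − φ) mod 2π = 4.882100 rad, q = (β − φ) mod 2π = 5.896137 rad → L = 5.28·(4.882100 + 6.956505 + 5.896137) = 5.28·17.734742 = 93.639437 m
RLR: c = (6 − d² + 2cos(α−β) + 2d(sin α − sin β))/8 = -3.810202, |c| > 1 → infeasible
LRL: c = (6 − d² + 2cos(α−β) − 2d(sin α − sin β))/8 = -2.451940, |c| > 1 → infeasible
Shortest: LSR with L = 33.869903 m ≈ 33.8699 m

33.8699 m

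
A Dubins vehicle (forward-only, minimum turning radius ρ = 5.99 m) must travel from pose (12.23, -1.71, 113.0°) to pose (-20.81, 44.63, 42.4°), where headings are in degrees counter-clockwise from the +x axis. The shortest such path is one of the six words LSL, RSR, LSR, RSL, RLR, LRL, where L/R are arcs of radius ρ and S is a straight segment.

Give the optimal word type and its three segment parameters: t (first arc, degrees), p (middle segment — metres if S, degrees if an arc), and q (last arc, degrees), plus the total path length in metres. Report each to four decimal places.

Let ψ = atan2(Δy, Δx) = atan2(46.34, -33.04) = 125.4885° be the start→goal bearing.
Normalize: d = |goal − start| / ρ = 56.912540/5.99 = 9.501259, α = (θ_start − ψ) mod 360° = 347.5115° = 6.065219 rad, β = (θ_goal − ψ) mod 360° = 276.9115° = 4.833017 rad.
Common terms: sin α = -0.216244, cos α = 0.976339, sin β = -0.992733, cos β = 0.120336, cos(α−β) = 0.332161, d² = 90.273918. Work in radians in the unit-radius frame; every candidate has L = ρ·(t + p + q).
LSL: p² = 2 + d² − 2cos(α−β) + 2d(sin α − sin β) = 106.364845; p = √p² = 10.313333; φ = atan2(cos β − cos α, d + sin α − sin β) = -0.083095 rad; t = (φ − α) mod 2π = 0.134871 rad, q = (β − φ) mod 2π = 4.916112 rad → L = 5.99·(0.134871 + 10.313333 + 4.916112) = 5.99·15.364316 = 92.032254 m
RSR: p² = 2 + d² − 2cos(α−β) + 2d(sin β − sin α) = 76.854346; p = √p² = 8.766661; φ = atan2(cos α − cos β, d − sin α + sin β) = 0.097799 rad; t = (α − φ) mod 2π = 5.967421 rad, q = (φ − β) mod 2π = 1.547967 rad → L = 5.99·(5.967421 + 8.766661 + 1.547967) = 5.99·16.282049 = 97.529472 m
LSR: p² = d² − 2 + 2cos(α−β) + 2d(sin α + sin β) = 65.964627; p = √p² = 8.121861; φ = atan2(−cos α − cos β, d + sin α + sin β) − atan2(−2, p) = 0.109956 rad; t = (φ − α) mod 2π = 0.327922 rad, q = (φ − β) mod 2π = 1.560124 rad → L = 5.99·(0.327922 + 8.121861 + 1.560124) = 5.99·10.009907 = 59.959342 m
RSL: p² = d² − 2 + 2cos(α−β) − 2d(sin α + sin β) = 111.911853; p = √p² = 10.578840; φ = atan2(cos α + cos β, d − sin α − sin β) − atan2(2, p) = -0.084812 rad; t = (α − φ) mod 2π = 6.150031 rad, q = (β − φ) mod 2π = 4.917829 rad → L = 5.99·(6.150031 + 10.578840 + 4.917829) = 5.99·21.646700 = 129.663733 m
RLR: c = (6 − d² + 2cos(α−β) + 2d(sin α − sin β))/8 = -8.606793, |c| > 1 → infeasible
LRL: c = (6 − d² + 2cos(α−β) − 2d(sin α − sin β))/8 = -12.295606, |c| > 1 → infeasible
Shortest: LSR with L = 59.959342 m ≈ 59.9593 m
Convert LSR to answer units (arcs ×180/π): t = 0.327922·180/π = 18.7885°, p = ρ·p = 5.99·8.121861 = 48.6499 m, q = 1.560124·180/π = 89.3885°, L = 59.9593 m.

LSR: t = 18.7885°, p = 48.6499 m, q = 89.3885°, L = 59.9593 m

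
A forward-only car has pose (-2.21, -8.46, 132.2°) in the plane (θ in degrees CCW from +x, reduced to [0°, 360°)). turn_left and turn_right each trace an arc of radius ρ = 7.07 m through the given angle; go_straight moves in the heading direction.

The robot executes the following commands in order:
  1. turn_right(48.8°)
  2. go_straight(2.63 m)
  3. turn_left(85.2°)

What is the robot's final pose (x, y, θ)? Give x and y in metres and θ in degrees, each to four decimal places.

(-9.3191, 7.4574, 168.6000°)

set_pose: (x, y, θ) = (-2.2100, -8.4600, 132.2000°), ρ = 7.07
turn_right(48.8°): centre at ρ to the right, rotate −48.8° → (-3.9957, -2.8983, 83.4000°)
go_straight(2.63): x += 2.63·cos θ, y += 2.63·sin θ → (-3.6934, -0.2858, 83.4000°)
turn_left(85.2°): centre at ρ to the left, rotate +85.2° → (-9.3191, 7.4574, 168.6000°)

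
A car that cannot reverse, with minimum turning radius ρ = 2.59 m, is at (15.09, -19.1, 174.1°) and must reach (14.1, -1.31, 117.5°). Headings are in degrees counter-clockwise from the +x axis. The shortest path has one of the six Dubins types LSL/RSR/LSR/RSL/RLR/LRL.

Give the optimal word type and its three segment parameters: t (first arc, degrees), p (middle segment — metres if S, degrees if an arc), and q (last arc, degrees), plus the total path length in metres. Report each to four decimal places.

RSL: t = 90.8645°, p = 13.5016 m, q = 34.2645°, L = 19.1580 m

Let ψ = atan2(Δy, Δx) = atan2(17.79, -0.99) = 93.1852° be the start→goal bearing.
Normalize: d = |goal − start| / ρ = 17.817525/2.59 = 6.879353, α = (θ_start − ψ) mod 360° = 80.9148° = 1.412230 rad, β = (θ_goal − ψ) mod 360° = 24.3148° = 0.424374 rad.
Common terms: sin α = 0.987455, cos α = 0.157903, sin β = 0.411750, cos β = 0.911297, cos(α−β) = 0.550481, d² = 47.325502. Work in radians in the unit-radius frame; every candidate has L = ρ·(t + p + q).
LSL: p² = 2 + d² − 2cos(α−β) + 2d(sin α − sin β) = 56.145491; p = √p² = 7.493030; φ = atan2(cos β − cos α, d + sin α − sin β) = 0.100716 rad; t = (φ − α) mod 2π = 4.971671 rad, q = (β − φ) mod 2π = 0.323657 rad → L = 2.59·(4.971671 + 7.493030 + 0.323657) = 2.59·12.788358 = 33.121848 m
RSR: p² = 2 + d² − 2cos(α−β) + 2d(sin β − sin α) = 40.303590; p = √p² = 6.348511; φ = atan2(cos α − cos β, d − sin α + sin β) = -0.118953 rad; t = (α − φ) mod 2π = 1.531183 rad, q = (φ − β) mod 2π = 5.739859 rad → L = 2.59·(1.531183 + 6.348511 + 5.739859) = 2.59·13.619552 = 35.274641 m
LSR: p² = d² − 2 + 2cos(α−β) + 2d(sin α + sin β) = 65.677711; p = √p² = 8.104179; φ = atan2(−cos α − cos β, d + sin α + sin β) − atan2(−2, p) = 0.113510 rad; t = (φ − α) mod 2π = 4.984465 rad, q = (φ − β) mod 2π = 5.972322 rad → L = 2.59·(4.984465 + 8.104179 + 5.972322) = 2.59·19.060965 = 49.367900 m
RSL: p² = d² − 2 + 2cos(α−β) − 2d(sin α + sin β) = 27.175216; p = √p² = 5.212985; φ = atan2(cos α + cos β, d − sin α − sin β) − atan2(2, p) = -0.173655 rad; t = (α − φ) mod 2π = 1.585885 rad, q = (β − φ) mod 2π = 0.598029 rad → L = 2.59·(1.585885 + 5.212985 + 0.598029) = 2.59·7.396900 = 19.157970 m
RLR: c = (6 − d² + 2cos(α−β) + 2d(sin α − sin β))/8 = -4.037949, |c| > 1 → infeasible
LRL: c = (6 − d² + 2cos(α−β) − 2d(sin α − sin β))/8 = -6.018186, |c| > 1 → infeasible
Shortest: RSL with L = 19.157970 m ≈ 19.1580 m
Convert RSL to answer units (arcs ×180/π): t = 1.585885·180/π = 90.8645°, p = ρ·p = 2.59·5.212985 = 13.5016 m, q = 0.598029·180/π = 34.2645°, L = 19.1580 m.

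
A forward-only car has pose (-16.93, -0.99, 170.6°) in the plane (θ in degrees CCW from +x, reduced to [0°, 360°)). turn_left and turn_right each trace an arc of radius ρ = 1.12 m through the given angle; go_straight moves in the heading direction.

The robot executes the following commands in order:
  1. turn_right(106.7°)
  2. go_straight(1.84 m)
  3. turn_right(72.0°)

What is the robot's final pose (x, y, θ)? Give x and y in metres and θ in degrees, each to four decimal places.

set_pose: (x, y, θ) = (-16.9300, -0.9900, 170.6000°), ρ = 1.12
turn_right(106.7°): centre at ρ to the right, rotate −106.7° → (-17.7529, 0.6077, 63.9000°)
go_straight(1.84): x += 1.84·cos θ, y += 1.84·sin θ → (-16.9434, 2.2601, 63.9000°)
turn_right(72.0°): centre at ρ to the right, rotate −72.0° → (-15.7798, 2.8762, -8.1000° ≡ 351.9000°)

(-15.7798, 2.8762, 351.9000°)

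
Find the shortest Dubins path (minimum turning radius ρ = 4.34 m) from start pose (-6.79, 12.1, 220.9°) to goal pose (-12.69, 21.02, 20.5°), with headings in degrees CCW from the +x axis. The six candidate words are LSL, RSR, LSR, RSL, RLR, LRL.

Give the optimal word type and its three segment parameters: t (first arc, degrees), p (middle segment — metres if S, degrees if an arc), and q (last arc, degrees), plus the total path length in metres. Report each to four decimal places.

Let ψ = atan2(Δy, Δx) = atan2(8.92, -5.90) = 123.4820° be the start→goal bearing.
Normalize: d = |goal − start| / ρ = 10.694690/4.34 = 2.464214, α = (θ_start − ψ) mod 360° = 97.4180° = 1.700264 rad, β = (θ_goal − ψ) mod 360° = 257.0180° = 4.485810 rad.
Common terms: sin α = 0.991631, cos α = -0.129106, sin β = -0.974441, cos β = -0.224646, cos(α−β) = -0.937282, d² = 6.072352. Work in radians in the unit-radius frame; every candidate has L = ρ·(t + p + q).
LSL: p² = 2 + d² − 2cos(α−β) + 2d(sin α − sin β) = 19.636558; p = √p² = 4.431316; φ = atan2(cos β − cos α, d + sin α − sin β) = -0.021562 rad; t = (φ − α) mod 2π = 4.561360 rad, q = (β − φ) mod 2π = 4.507371 rad → L = 4.34·(4.561360 + 4.431316 + 4.507371) = 4.34·13.500046 = 58.590202 m
RSR: p² = 2 + d² − 2cos(α−β) + 2d(sin β − sin α) = 0.257274; p = √p² = 0.507222; φ = atan2(cos α − cos β, d − sin α + sin β) = 0.189490 rad; t = (α − φ) mod 2π = 1.510774 rad, q = (φ − β) mod 2π = 1.986866 rad → L = 4.34·(1.510774 + 0.507222 + 1.986866) = 4.34·4.004862 = 17.381101 m
LSR: p² = d² − 2 + 2cos(α−β) + 2d(sin α + sin β) = 2.282509; p = √p² = 1.510798; φ = atan2(−cos α − cos β, d + sin α + sin β) − atan2(−2, p) = 1.065456 rad; t = (φ − α) mod 2π = 5.648377 rad, q = (φ − β) mod 2π = 2.862832 rad → L = 4.34·(5.648377 + 1.510798 + 2.862832) = 4.34·10.022006 = 43.495508 m
RSL: p² = d² − 2 + 2cos(α−β) − 2d(sin α + sin β) = 2.113068; p = √p² = 1.453639; φ = atan2(cos α + cos β, d − sin α − sin β) − atan2(2, p) = -1.085866 rad; t = (α − φ) mod 2π = 2.786130 rad, q = (β − φ) mod 2π = 5.571676 rad → L = 4.34·(2.786130 + 1.453639 + 5.571676) = 4.34·9.811445 = 42.581671 m
RLR: c = (6 − d² + 2cos(α−β) + 2d(sin α − sin β))/8 = 0.967841; p = 2π − arccos c = 6.028890 rad; φ = atan2(cos α − cos β, d − sin α + sin β) = 0.189490 rad; t = (α − φ + p/2) mod 2π = 4.525219 rad, q = (α − β − t + p) mod 2π = 5.001310 rad → L = 4.34·(4.525219 + 6.028890 + 5.001310) = 4.34·15.555419 = 67.510519 m
LRL: c = (6 − d² + 2cos(α−β) − 2d(sin α − sin β))/8 = -1.454570, |c| > 1 → infeasible
Shortest: RSR with L = 17.381101 m ≈ 17.3811 m
Convert RSR to answer units (arcs ×180/π): t = 1.510774·180/π = 86.5610°, p = ρ·p = 4.34·0.507222 = 2.2013 m, q = 1.986866·180/π = 113.8390°, L = 17.3811 m.

RSR: t = 86.5610°, p = 2.2013 m, q = 113.8390°, L = 17.3811 m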